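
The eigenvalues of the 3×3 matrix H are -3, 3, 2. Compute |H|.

det(H) is the product of the eigenvalues: (-3) · (3) · (2) = -18.

-18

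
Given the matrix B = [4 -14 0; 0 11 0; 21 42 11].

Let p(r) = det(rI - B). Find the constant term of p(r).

p(r) = r^3 - 26r^2 + 209r - 484.
The constant term is -484.

-484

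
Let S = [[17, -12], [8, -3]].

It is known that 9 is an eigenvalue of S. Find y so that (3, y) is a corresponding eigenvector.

We need (S - 9I)v = 0.
S - 9I = [[8, -12], [8, -12]].
Row 1: (8)·3 + (-12)·y = 0
Row 2: (8)·3 + (-12)·y = 0
Solving gives y = 2.
Check: S·(3, 2) = (27, 18) = 9·(3, 2).

2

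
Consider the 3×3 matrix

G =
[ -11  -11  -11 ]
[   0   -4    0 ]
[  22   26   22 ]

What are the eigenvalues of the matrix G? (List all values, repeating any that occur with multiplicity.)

Compute the characteristic polynomial p(s) = det(sI - G).
Expanding the 3×3 determinant: p(s) = s^3 - 7s^2 - 44s.
Try s = 0: p(0) = 0, so 0 is a root.
Dividing by s leaves s^2 - 7s - 44.
The quadratic factors as (s + 4)·(s - 11).
Eigenvalues: -4, 0, 11.

-4, 0, 11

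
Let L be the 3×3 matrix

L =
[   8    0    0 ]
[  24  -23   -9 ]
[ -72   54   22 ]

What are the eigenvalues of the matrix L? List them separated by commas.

The characteristic polynomial is p(λ) = det(λI - L).
Expanding the 3×3 determinant: p(λ) = λ^3 - 7λ^2 - 28λ + 160.
Since p(4) = 0, λ = 4 is a root.
Dividing by (λ - 4) leaves λ^2 - 3λ - 40.
The quadratic factors as (λ + 5)·(λ - 8).
Eigenvalues: -5, 4, 8.

-5, 4, 8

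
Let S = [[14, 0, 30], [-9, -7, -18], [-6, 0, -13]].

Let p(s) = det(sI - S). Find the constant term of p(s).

p(s) = s^3 + 6s^2 - 9s - 14.
The constant term is -14.

-14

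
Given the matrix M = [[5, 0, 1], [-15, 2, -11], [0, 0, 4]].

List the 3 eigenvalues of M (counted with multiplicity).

Compute the characteristic polynomial p(s) = det(sI - M).
Cofactor expansion gives p(s) = s^3 - 11s^2 + 38s - 40.
Try s = 2: p(2) = 0, so 2 is a root.
Factor out (s - 2): p(s) = (s - 2)·(s^2 - 9s + 20).
The quadratic factors as (s - 4)·(s - 5).
Eigenvalues: 2, 4, 5.

2, 4, 5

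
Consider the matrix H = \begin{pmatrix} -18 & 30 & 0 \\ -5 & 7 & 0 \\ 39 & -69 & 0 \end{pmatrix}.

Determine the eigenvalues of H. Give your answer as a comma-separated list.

-8, -3, 0

The characteristic polynomial is p(λ) = det(λI - H).
Expanding the 3×3 determinant: p(λ) = λ^3 + 11λ^2 + 24λ.
Since p(0) = 0, λ = 0 is a root.
Dividing by λ leaves λ^2 + 11λ + 24.
The quadratic factors as (λ + 8)·(λ + 3).
Eigenvalues: -8, -3, 0.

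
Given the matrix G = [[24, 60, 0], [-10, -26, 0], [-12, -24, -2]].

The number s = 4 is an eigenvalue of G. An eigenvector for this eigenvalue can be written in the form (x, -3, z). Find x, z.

9, -6

We need (G - 4I)v = 0.
G - 4I = [[20, 60, 0], [-10, -30, 0], [-12, -24, -6]].
Row 1: (20)·x + (60)·-3 + (0)·z = 0
Row 2: (-10)·x + (-30)·-3 + (0)·z = 0
Row 3: (-12)·x + (-24)·-3 + (-6)·z = 0
Solving gives x = 9, z = -6.
Check: G·(9, -3, -6) = (36, -12, -24) = 4·(9, -3, -6).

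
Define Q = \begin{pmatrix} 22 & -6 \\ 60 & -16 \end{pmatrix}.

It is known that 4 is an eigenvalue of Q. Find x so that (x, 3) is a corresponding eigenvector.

1

We need (Q - 4I)v = 0.
Q - 4I = [[18, -6], [60, -20]].
Row 1: (18)·x + (-6)·3 = 0
Row 2: (60)·x + (-20)·3 = 0
Solving gives x = 1.
Check: Q·(1, 3) = (4, 12) = 4·(1, 3).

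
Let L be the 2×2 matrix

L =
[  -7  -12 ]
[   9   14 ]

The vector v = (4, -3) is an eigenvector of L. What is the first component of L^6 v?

256

First find the eigenvalue: Lv = (8, -6) = 2·(4, -3), so λ = 2.
Then L^6 v = λ^6·v = 2^6·(4, -3) = 64·(4, -3) = (256, -192).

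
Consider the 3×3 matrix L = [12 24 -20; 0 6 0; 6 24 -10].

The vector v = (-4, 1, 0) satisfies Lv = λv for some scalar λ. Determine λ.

Compute Lv: L·(-4, 1, 0) = (-24, 6, 0).
Since Lv = λv, compare component 1: -24 = λ·-4, so λ = 6.

6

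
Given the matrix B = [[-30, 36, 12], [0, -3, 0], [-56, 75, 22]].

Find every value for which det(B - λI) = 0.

Compute the characteristic polynomial p(μ) = det(μI - B).
Expanding along the first row, p(μ) = μ^3 + 11μ^2 + 36μ + 36.
Since p(-2) = 0, μ = -2 is a root.
Dividing by (μ + 2) leaves μ^2 + 9μ + 18.
The quadratic factors as (μ + 6)·(μ + 3).
Eigenvalues: -6, -3, -2.

-6, -3, -2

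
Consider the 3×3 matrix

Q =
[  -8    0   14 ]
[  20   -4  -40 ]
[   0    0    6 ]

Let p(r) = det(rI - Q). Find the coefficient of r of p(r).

p(r) = r^3 + 6r^2 - 40r - 192.
The coefficient of r is -40.

-40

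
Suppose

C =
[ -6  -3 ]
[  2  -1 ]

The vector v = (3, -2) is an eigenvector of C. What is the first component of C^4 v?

768

First find the eigenvalue: Cv = (-12, 8) = -4·(3, -2), so λ = -4.
Then C^4 v = λ^4·v = (-4)^4·(3, -2) = 256·(3, -2) = (768, -512).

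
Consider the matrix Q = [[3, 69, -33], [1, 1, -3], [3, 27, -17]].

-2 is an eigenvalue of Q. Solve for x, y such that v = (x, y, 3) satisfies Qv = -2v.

We need (Q + 2I)v = 0.
Q + 2I = [[5, 69, -33], [1, 3, -3], [3, 27, -15]].
Row 1: (5)·x + (69)·y + (-33)·3 = 0
Row 2: (1)·x + (3)·y + (-3)·3 = 0
Row 3: (3)·x + (27)·y + (-15)·3 = 0
Solving gives x = 6, y = 1.
Check: Q·(6, 1, 3) = (-12, -2, -6) = -2·(6, 1, 3).

6, 1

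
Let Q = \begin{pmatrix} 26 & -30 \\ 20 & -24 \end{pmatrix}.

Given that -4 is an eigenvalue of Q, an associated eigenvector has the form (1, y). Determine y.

1

We need (Q + 4I)v = 0.
Q + 4I = [[30, -30], [20, -20]].
Row 1: (30)·1 + (-30)·y = 0
Row 2: (20)·1 + (-20)·y = 0
Solving gives y = 1.
Check: Q·(1, 1) = (-4, -4) = -4·(1, 1).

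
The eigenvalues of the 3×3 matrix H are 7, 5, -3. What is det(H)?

det(H) is the product of the eigenvalues: (7) · (5) · (-3) = -105.

-105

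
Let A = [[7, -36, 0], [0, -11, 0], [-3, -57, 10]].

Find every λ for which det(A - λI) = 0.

-11, 7, 10

Compute the characteristic polynomial p(λ) = det(λI - A).
Expanding the 3×3 determinant: p(λ) = λ^3 - 6λ^2 - 117λ + 770.
Rational-root test: λ = 7 gives p(7) = 0.
Dividing by (λ - 7) leaves λ^2 + λ - 110.
The quadratic factors as (λ + 11)·(λ - 10).
Eigenvalues: -11, 7, 10.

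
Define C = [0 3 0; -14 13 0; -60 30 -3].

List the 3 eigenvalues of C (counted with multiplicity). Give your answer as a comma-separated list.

-3, 6, 7

The characteristic polynomial is p(lambda) = det(lambda·I - C).
Cofactor expansion gives p(lambda) = lambda^3 - 10·lambda^2 + 3·lambda + 126.
Since p(-3) = 0, lambda = -3 is a root.
Dividing by (lambda + 3) leaves lambda^2 - 13·lambda + 42.
The quadratic factors as (lambda - 6)·(lambda - 7).
Eigenvalues: -3, 6, 7.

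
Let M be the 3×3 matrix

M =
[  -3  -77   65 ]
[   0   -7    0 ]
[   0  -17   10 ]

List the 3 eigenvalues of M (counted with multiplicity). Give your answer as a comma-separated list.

-7, -3, 10

Set up det(rI - M) = 0.
Cofactor expansion gives p(r) = r^3 - 79r - 210.
Try r = -3: p(-3) = 0, so -3 is a root.
Factor out (r + 3): p(r) = (r + 3)·(r^2 - 3r - 70).
The quadratic factors as (r + 7)·(r - 10).
Eigenvalues: -7, -3, 10.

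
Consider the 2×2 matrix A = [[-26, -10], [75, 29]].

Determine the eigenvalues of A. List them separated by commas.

-1, 4

det(A - tI) = (-26 - t)(29 - t) - (-10)·(75) = t^2 - 3t - 4.
This factors as (t + 1)·(t - 4) = 0.
Eigenvalues: -1, 4.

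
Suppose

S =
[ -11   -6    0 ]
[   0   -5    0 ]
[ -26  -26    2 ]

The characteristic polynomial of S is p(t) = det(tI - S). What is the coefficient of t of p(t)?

p(t) = t^3 + 14t^2 + 23t - 110.
The coefficient of t is 23.

23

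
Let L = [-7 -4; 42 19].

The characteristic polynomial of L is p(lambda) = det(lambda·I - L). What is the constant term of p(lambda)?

35

p(lambda) = lambda^2 - 12·lambda + 35.
The constant term is 35.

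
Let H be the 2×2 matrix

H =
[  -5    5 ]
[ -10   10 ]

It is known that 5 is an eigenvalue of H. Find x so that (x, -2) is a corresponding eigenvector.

-1

We need (H - 5I)v = 0.
H - 5I = [[-10, 5], [-10, 5]].
Row 1: (-10)·x + (5)·-2 = 0
Row 2: (-10)·x + (5)·-2 = 0
Solving gives x = -1.
Check: H·(-1, -2) = (-5, -10) = 5·(-1, -2).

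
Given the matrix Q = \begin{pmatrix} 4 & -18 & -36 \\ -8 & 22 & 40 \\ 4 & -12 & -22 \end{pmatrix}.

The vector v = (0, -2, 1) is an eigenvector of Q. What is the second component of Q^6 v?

First find the eigenvalue: Qv = (0, -4, 2) = 2·(0, -2, 1), so λ = 2.
Then Q^6 v = λ^6·v = 2^6·(0, -2, 1) = 64·(0, -2, 1) = (0, -128, 64).

-128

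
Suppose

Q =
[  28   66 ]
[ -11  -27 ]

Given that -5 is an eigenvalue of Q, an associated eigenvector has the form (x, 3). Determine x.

We need (Q + 5I)v = 0.
Q + 5I = [[33, 66], [-11, -22]].
Row 1: (33)·x + (66)·3 = 0
Row 2: (-11)·x + (-22)·3 = 0
Solving gives x = -6.
Check: Q·(-6, 3) = (30, -15) = -5·(-6, 3).

-6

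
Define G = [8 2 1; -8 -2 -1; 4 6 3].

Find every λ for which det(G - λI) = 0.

Set up det(rI - G) = 0.
Cofactor expansion gives p(r) = r^3 - 9r^2 + 20r.
Since p(0) = 0, r = 0 is a root.
Factor out r: p(r) = r·(r^2 - 9r + 20).
The quadratic factors as (r - 4)·(r - 5).
Eigenvalues: 0, 4, 5.

0, 4, 5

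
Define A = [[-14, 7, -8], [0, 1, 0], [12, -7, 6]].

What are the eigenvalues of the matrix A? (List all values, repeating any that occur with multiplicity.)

-6, -2, 1

Compute the characteristic polynomial p(r) = det(rI - A).
Expanding along the first row, p(r) = r^3 + 7r^2 + 4r - 12.
Since p(1) = 0, r = 1 is a root.
Factor out (r - 1): p(r) = (r - 1)·(r^2 + 8r + 12).
The quadratic factors as (r + 6)·(r + 2).
Eigenvalues: -6, -2, 1.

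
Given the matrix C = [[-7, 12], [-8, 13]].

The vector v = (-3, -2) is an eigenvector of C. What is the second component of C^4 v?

First find the eigenvalue: Cv = (-3, -2) = 1·(-3, -2), so λ = 1.
Then C^4 v = λ^4·v = 1^4·(-3, -2) = 1·(-3, -2) = (-3, -2).

-2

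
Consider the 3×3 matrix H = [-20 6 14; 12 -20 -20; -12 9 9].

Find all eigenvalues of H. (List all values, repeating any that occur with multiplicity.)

-12, -11, -8

The characteristic polynomial is p(λ) = det(λI - H).
Cofactor expansion gives p(λ) = λ^3 + 31λ^2 + 316λ + 1056.
Since p(-8) = 0, λ = -8 is a root.
Dividing by (λ + 8) leaves λ^2 + 23λ + 132.
The quadratic factors as (λ + 12)·(λ + 11).
Eigenvalues: -12, -11, -8.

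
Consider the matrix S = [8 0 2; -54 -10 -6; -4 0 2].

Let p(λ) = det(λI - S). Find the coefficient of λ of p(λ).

-76

p(λ) = λ^3 - 76λ + 240.
The coefficient of λ is -76.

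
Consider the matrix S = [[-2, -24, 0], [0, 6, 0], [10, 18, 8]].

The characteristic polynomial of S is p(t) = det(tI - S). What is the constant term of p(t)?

96

p(t) = t^3 - 12t^2 + 20t + 96.
The constant term is 96.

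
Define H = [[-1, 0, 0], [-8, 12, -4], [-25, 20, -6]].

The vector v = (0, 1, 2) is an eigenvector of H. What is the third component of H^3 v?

128

First find the eigenvalue: Hv = (0, 4, 8) = 4·(0, 1, 2), so λ = 4.
Then H^3 v = λ^3·v = 4^3·(0, 1, 2) = 64·(0, 1, 2) = (0, 64, 128).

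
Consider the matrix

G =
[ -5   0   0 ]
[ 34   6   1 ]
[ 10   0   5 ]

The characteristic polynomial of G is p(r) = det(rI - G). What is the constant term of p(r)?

150

p(r) = r^3 - 6r^2 - 25r + 150.
The constant term is 150.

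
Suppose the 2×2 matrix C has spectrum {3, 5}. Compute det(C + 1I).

If C has eigenvalues 3, 5, then C + 1I has eigenvalues 4, 6.
det(C + 1I) = (4) · (6) = 24.

24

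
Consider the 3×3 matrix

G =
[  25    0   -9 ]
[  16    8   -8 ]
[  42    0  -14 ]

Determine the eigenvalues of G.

Set up det(λI - G) = 0.
Expanding along the first row, p(λ) = λ^3 - 19λ^2 + 116λ - 224.
Rational-root test: λ = 4 gives p(4) = 0.
Factor out (λ - 4): p(λ) = (λ - 4)·(λ^2 - 15λ + 56).
The quadratic factors as (λ - 7)·(λ - 8).
Eigenvalues: 4, 7, 8.

4, 7, 8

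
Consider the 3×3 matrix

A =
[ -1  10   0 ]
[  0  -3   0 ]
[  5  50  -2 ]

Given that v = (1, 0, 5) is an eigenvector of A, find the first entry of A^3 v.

-1

First find the eigenvalue: Av = (-1, 0, -5) = -1·(1, 0, 5), so λ = -1.
Then A^3 v = λ^3·v = (-1)^3·(1, 0, 5) = -1·(1, 0, 5) = (-1, 0, -5).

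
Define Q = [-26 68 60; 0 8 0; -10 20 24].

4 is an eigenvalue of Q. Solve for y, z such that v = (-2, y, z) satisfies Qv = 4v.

We need (Q - 4I)v = 0.
Q - 4I = [[-30, 68, 60], [0, 4, 0], [-10, 20, 20]].
Row 1: (-30)·-2 + (68)·y + (60)·z = 0
Row 2: (0)·-2 + (4)·y + (0)·z = 0
Row 3: (-10)·-2 + (20)·y + (20)·z = 0
Solving gives y = 0, z = -1.
Check: Q·(-2, 0, -1) = (-8, 0, -4) = 4·(-2, 0, -1).

0, -1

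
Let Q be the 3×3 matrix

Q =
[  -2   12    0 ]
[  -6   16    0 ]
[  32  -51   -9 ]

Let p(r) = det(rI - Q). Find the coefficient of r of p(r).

-86

p(r) = r^3 - 5r^2 - 86r + 360.
The coefficient of r is -86.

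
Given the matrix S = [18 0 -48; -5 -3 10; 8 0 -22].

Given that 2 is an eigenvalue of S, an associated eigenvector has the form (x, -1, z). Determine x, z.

3, 1

We need (S - 2I)v = 0.
S - 2I = [[16, 0, -48], [-5, -5, 10], [8, 0, -24]].
Row 1: (16)·x + (0)·-1 + (-48)·z = 0
Row 2: (-5)·x + (-5)·-1 + (10)·z = 0
Row 3: (8)·x + (0)·-1 + (-24)·z = 0
Solving gives x = 3, z = 1.
Check: S·(3, -1, 1) = (6, -2, 2) = 2·(3, -1, 1).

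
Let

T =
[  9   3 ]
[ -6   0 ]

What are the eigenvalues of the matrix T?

det(T - λI) = (9 - λ)(0 - λ) - (3)·(-6) = λ^2 - 9λ + 18.
This factors as (λ - 3)·(λ - 6) = 0.
Eigenvalues: 3, 6.

3, 6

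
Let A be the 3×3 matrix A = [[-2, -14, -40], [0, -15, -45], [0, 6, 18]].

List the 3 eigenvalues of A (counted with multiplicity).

Set up det(μI - A) = 0.
Cofactor expansion gives p(μ) = μ^3 - μ^2 - 6μ.
Rational-root test: μ = 0 gives p(0) = 0.
Dividing by μ leaves μ^2 - μ - 6.
The quadratic factors as (μ + 2)·(μ - 3).
Eigenvalues: -2, 0, 3.

-2, 0, 3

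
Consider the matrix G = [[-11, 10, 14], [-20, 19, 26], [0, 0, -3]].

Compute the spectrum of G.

-3, -1, 9

Set up det(λI - G) = 0.
Expanding the 3×3 determinant: p(λ) = λ^3 - 5λ^2 - 33λ - 27.
Rational-root test: λ = -1 gives p(-1) = 0.
Dividing by (λ + 1) leaves λ^2 - 6λ - 27.
The quadratic factors as (λ + 3)·(λ - 9).
Eigenvalues: -3, -1, 9.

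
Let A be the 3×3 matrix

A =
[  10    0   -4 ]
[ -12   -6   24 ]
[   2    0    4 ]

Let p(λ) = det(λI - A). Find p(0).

p(0) = det(0·I − A) = det(−A) = (−1)^3·det(A).
det(A) = -288, so p(0) = 288.

288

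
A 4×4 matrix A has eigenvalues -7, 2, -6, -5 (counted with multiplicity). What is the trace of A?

trace(A) is the sum of the eigenvalues: (-7) + (2) + (-6) + (-5) = -16.

-16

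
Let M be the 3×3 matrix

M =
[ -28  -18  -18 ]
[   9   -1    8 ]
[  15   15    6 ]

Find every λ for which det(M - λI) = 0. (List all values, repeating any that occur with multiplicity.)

-10, -9, -4

Set up det(sI - M) = 0.
Expanding along the first row, p(s) = s^3 + 23s^2 + 166s + 360.
Since p(-4) = 0, s = -4 is a root.
Factor out (s + 4): p(s) = (s + 4)·(s^2 + 19s + 90).
The quadratic factors as (s + 10)·(s + 9).
Eigenvalues: -10, -9, -4.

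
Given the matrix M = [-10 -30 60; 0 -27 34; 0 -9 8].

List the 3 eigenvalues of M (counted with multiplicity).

-10, -10, -9

Compute the characteristic polynomial p(μ) = det(μI - M).
Expanding the 3×3 determinant: p(μ) = μ^3 + 29μ^2 + 280μ + 900.
Try μ = -9: p(-9) = 0, so -9 is a root.
Dividing by (μ + 9) leaves μ^2 + 20μ + 100.
The quadratic factor is (μ + 10)^2.
Eigenvalues: -10, -10, -9.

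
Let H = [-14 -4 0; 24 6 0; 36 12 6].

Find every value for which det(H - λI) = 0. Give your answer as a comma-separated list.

-6, -2, 6

Set up det(λI - H) = 0.
Expanding along the first row, p(λ) = λ^3 + 2λ^2 - 36λ - 72.
Rational-root test: λ = -2 gives p(-2) = 0.
Factor out (λ + 2): p(λ) = (λ + 2)·(λ^2 - 36).
The quadratic factors as (λ + 6)·(λ - 6).
Eigenvalues: -6, -2, 6.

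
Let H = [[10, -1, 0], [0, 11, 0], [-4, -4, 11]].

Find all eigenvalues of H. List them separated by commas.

10, 11, 11

The characteristic polynomial is p(lambda) = det(lambda·I - H).
Expanding along the first row, p(lambda) = lambda^3 - 32·lambda^2 + 341·lambda - 1210.
Try lambda = 10: p(10) = 0, so 10 is a root.
Dividing by (lambda - 10) leaves lambda^2 - 22·lambda + 121.
The quadratic factor is (lambda - 11)^2.
Eigenvalues: 10, 11, 11.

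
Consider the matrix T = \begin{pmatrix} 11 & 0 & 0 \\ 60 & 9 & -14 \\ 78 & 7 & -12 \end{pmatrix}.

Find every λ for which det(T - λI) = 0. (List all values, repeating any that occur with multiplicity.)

Compute the characteristic polynomial p(t) = det(tI - T).
Cofactor expansion gives p(t) = t^3 - 8t^2 - 43t + 110.
Try t = -5: p(-5) = 0, so -5 is a root.
Dividing by (t + 5) leaves t^2 - 13t + 22.
The quadratic factors as (t - 2)·(t - 11).
Eigenvalues: -5, 2, 11.

-5, 2, 11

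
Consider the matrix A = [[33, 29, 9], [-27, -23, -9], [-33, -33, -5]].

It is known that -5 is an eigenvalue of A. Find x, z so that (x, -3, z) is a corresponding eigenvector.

3, -3

We need (A + 5I)v = 0.
A + 5I = [[38, 29, 9], [-27, -18, -9], [-33, -33, 0]].
Row 1: (38)·x + (29)·-3 + (9)·z = 0
Row 2: (-27)·x + (-18)·-3 + (-9)·z = 0
Row 3: (-33)·x + (-33)·-3 + (0)·z = 0
Solving gives x = 3, z = -3.
Check: A·(3, -3, -3) = (-15, 15, 15) = -5·(3, -3, -3).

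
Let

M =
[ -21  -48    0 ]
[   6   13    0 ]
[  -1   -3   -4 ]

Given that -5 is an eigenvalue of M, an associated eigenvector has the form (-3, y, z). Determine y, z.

1, 0

We need (M + 5I)v = 0.
M + 5I = [[-16, -48, 0], [6, 18, 0], [-1, -3, 1]].
Row 1: (-16)·-3 + (-48)·y + (0)·z = 0
Row 2: (6)·-3 + (18)·y + (0)·z = 0
Row 3: (-1)·-3 + (-3)·y + (1)·z = 0
Solving gives y = 1, z = 0.
Check: M·(-3, 1, 0) = (15, -5, 0) = -5·(-3, 1, 0).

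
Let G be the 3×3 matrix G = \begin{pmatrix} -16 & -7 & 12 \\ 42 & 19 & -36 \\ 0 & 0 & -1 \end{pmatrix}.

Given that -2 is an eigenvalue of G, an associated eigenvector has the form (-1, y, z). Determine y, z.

We need (G + 2I)v = 0.
G + 2I = [[-14, -7, 12], [42, 21, -36], [0, 0, 1]].
Row 1: (-14)·-1 + (-7)·y + (12)·z = 0
Row 2: (42)·-1 + (21)·y + (-36)·z = 0
Row 3: (0)·-1 + (0)·y + (1)·z = 0
Solving gives y = 2, z = 0.
Check: G·(-1, 2, 0) = (2, -4, 0) = -2·(-1, 2, 0).

2, 0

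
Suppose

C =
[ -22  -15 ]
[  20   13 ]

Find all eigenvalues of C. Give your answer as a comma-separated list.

-7, -2

det(C - μI) = (-22 - μ)(13 - μ) - (-15)·(20) = μ^2 + 9μ + 14.
This factors as (μ + 7)·(μ + 2) = 0.
Eigenvalues: -7, -2.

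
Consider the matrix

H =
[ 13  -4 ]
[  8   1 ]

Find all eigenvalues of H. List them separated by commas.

det(H - lambda·I) = (13 - lambda)(1 - lambda) - (-4)·(8) = lambda^2 - 14·lambda + 45.
This factors as (lambda - 5)·(lambda - 9) = 0.
Eigenvalues: 5, 9.

5, 9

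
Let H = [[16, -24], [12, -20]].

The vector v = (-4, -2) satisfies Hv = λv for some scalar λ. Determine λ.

4

Compute Hv: H·(-4, -2) = (-16, -8).
Since Hv = λv, compare component 1: -16 = λ·-4, so λ = 4.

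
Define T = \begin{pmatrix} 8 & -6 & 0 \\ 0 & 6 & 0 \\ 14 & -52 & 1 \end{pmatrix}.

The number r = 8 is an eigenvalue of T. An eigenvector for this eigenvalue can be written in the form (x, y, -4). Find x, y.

-2, 0

We need (T - 8I)v = 0.
T - 8I = [[0, -6, 0], [0, -2, 0], [14, -52, -7]].
Row 1: (0)·x + (-6)·y + (0)·-4 = 0
Row 2: (0)·x + (-2)·y + (0)·-4 = 0
Row 3: (14)·x + (-52)·y + (-7)·-4 = 0
Solving gives x = -2, y = 0.
Check: T·(-2, 0, -4) = (-16, 0, -32) = 8·(-2, 0, -4).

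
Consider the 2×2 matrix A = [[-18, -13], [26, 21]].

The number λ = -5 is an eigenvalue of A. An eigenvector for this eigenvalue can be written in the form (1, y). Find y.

-1

We need (A + 5I)v = 0.
A + 5I = [[-13, -13], [26, 26]].
Row 1: (-13)·1 + (-13)·y = 0
Row 2: (26)·1 + (26)·y = 0
Solving gives y = -1.
Check: A·(1, -1) = (-5, 5) = -5·(1, -1).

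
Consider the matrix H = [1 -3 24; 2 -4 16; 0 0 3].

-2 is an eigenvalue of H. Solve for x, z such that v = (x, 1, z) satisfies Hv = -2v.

We need (H + 2I)v = 0.
H + 2I = [[3, -3, 24], [2, -2, 16], [0, 0, 5]].
Row 1: (3)·x + (-3)·1 + (24)·z = 0
Row 2: (2)·x + (-2)·1 + (16)·z = 0
Row 3: (0)·x + (0)·1 + (5)·z = 0
Solving gives x = 1, z = 0.
Check: H·(1, 1, 0) = (-2, -2, 0) = -2·(1, 1, 0).

1, 0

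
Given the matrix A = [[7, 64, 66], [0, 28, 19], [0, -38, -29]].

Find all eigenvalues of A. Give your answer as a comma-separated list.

Compute the characteristic polynomial p(μ) = det(μI - A).
Cofactor expansion gives p(μ) = μ^3 - 6μ^2 - 97μ + 630.
Since p(9) = 0, μ = 9 is a root.
Dividing by (μ - 9) leaves μ^2 + 3μ - 70.
The quadratic factors as (μ + 10)·(μ - 7).
Eigenvalues: -10, 7, 9.

-10, 7, 9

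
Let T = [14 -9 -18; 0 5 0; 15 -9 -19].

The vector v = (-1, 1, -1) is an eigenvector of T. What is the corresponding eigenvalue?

Compute Tv: T·(-1, 1, -1) = (-5, 5, -5).
Since Tv = λv, compare component 1: -5 = λ·-1, so λ = 5.

5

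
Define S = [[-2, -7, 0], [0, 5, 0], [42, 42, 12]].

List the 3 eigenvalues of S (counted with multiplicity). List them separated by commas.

-2, 5, 12

The characteristic polynomial is p(t) = det(tI - S).
Expanding along the first row, p(t) = t^3 - 15t^2 + 26t + 120.
Try t = -2: p(-2) = 0, so -2 is a root.
Factor out (t + 2): p(t) = (t + 2)·(t^2 - 17t + 60).
The quadratic factors as (t - 5)·(t - 12).
Eigenvalues: -2, 5, 12.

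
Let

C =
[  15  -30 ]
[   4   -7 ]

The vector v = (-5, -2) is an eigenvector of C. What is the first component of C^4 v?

-405

First find the eigenvalue: Cv = (-15, -6) = 3·(-5, -2), so λ = 3.
Then C^4 v = λ^4·v = 3^4·(-5, -2) = 81·(-5, -2) = (-405, -162).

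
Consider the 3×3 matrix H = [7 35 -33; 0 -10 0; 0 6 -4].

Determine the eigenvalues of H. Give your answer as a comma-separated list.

-10, -4, 7

The characteristic polynomial is p(t) = det(tI - H).
Expanding the 3×3 determinant: p(t) = t^3 + 7t^2 - 58t - 280.
Since p(-4) = 0, t = -4 is a root.
Dividing by (t + 4) leaves t^2 + 3t - 70.
The quadratic factors as (t + 10)·(t - 7).
Eigenvalues: -10, -4, 7.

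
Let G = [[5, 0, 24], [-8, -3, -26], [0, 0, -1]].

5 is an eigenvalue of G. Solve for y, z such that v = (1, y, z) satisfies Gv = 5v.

We need (G - 5I)v = 0.
G - 5I = [[0, 0, 24], [-8, -8, -26], [0, 0, -6]].
Row 1: (0)·1 + (0)·y + (24)·z = 0
Row 2: (-8)·1 + (-8)·y + (-26)·z = 0
Row 3: (0)·1 + (0)·y + (-6)·z = 0
Solving gives y = -1, z = 0.
Check: G·(1, -1, 0) = (5, -5, 0) = 5·(1, -1, 0).

-1, 0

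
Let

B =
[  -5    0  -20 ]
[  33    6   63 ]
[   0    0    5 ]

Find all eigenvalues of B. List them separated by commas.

-5, 5, 6

Compute the characteristic polynomial p(μ) = det(μI - B).
Expanding along the first row, p(μ) = μ^3 - 6μ^2 - 25μ + 150.
Try μ = 6: p(6) = 0, so 6 is a root.
Dividing by (μ - 6) leaves μ^2 - 25.
The quadratic factors as (μ + 5)·(μ - 5).
Eigenvalues: -5, 5, 6.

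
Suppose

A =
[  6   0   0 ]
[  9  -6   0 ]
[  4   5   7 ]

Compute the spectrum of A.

A is lower triangular, so its eigenvalues are the diagonal entries.
Diagonal: 6, -6, 7.

-6, 6, 7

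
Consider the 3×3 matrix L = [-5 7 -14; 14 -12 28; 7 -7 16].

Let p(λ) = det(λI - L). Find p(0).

20

p(0) = det(0·I − L) = det(−L) = (−1)^3·det(L).
det(L) = -20, so p(0) = 20.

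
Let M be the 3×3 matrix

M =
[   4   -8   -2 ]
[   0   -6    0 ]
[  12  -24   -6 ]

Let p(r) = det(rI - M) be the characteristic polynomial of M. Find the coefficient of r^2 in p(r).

The coefficient of r^2 of det(rI - M) is −trace(M).
trace(M) = (4) + (-6) + (-6) = -8, so the coefficient is 8.

8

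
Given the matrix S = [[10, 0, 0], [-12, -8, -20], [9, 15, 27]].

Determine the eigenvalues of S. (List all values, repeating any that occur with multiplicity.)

Set up det(μI - S) = 0.
Expanding the 3×3 determinant: p(μ) = μ^3 - 29μ^2 + 274μ - 840.
Try μ = 7: p(7) = 0, so 7 is a root.
Factor out (μ - 7): p(μ) = (μ - 7)·(μ^2 - 22μ + 120).
The quadratic factors as (μ - 10)·(μ - 12).
Eigenvalues: 7, 10, 12.

7, 10, 12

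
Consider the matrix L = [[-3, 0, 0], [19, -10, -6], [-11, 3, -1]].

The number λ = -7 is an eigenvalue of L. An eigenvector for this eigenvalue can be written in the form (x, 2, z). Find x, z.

We need (L + 7I)v = 0.
L + 7I = [[4, 0, 0], [19, -3, -6], [-11, 3, 6]].
Row 1: (4)·x + (0)·2 + (0)·z = 0
Row 2: (19)·x + (-3)·2 + (-6)·z = 0
Row 3: (-11)·x + (3)·2 + (6)·z = 0
Solving gives x = 0, z = -1.
Check: L·(0, 2, -1) = (0, -14, 7) = -7·(0, 2, -1).

0, -1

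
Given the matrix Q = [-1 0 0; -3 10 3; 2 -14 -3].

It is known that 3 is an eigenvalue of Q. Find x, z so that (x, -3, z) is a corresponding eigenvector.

We need (Q - 3I)v = 0.
Q - 3I = [[-4, 0, 0], [-3, 7, 3], [2, -14, -6]].
Row 1: (-4)·x + (0)·-3 + (0)·z = 0
Row 2: (-3)·x + (7)·-3 + (3)·z = 0
Row 3: (2)·x + (-14)·-3 + (-6)·z = 0
Solving gives x = 0, z = 7.
Check: Q·(0, -3, 7) = (0, -9, 21) = 3·(0, -3, 7).

0, 7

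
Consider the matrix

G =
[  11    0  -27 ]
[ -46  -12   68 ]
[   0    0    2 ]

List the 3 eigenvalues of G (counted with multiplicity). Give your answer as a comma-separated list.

Set up det(tI - G) = 0.
Expanding along the first row, p(t) = t^3 - t^2 - 134t + 264.
Since p(2) = 0, t = 2 is a root.
Dividing by (t - 2) leaves t^2 + t - 132.
The quadratic factors as (t + 12)·(t - 11).
Eigenvalues: -12, 2, 11.

-12, 2, 11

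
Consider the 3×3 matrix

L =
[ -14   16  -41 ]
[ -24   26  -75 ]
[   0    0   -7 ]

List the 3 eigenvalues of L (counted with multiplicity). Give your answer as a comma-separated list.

Set up det(λI - L) = 0.
Cofactor expansion gives p(λ) = λ^3 - 5λ^2 - 64λ + 140.
Rational-root test: λ = 10 gives p(10) = 0.
Factor out (λ - 10): p(λ) = (λ - 10)·(λ^2 + 5λ - 14).
The quadratic factors as (λ + 7)·(λ - 2).
Eigenvalues: -7, 2, 10.

-7, 2, 10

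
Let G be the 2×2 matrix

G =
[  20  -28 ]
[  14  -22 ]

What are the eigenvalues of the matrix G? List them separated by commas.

det(G - sI) = (20 - s)(-22 - s) - (-28)·(14) = s^2 + 2s - 48.
This factors as (s + 8)·(s - 6) = 0.
Eigenvalues: -8, 6.

-8, 6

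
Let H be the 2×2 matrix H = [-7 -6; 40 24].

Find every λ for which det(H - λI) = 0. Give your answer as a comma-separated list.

det(H - λI) = (-7 - λ)(24 - λ) - (-6)·(40) = λ^2 - 17λ + 72.
This factors as (λ - 8)·(λ - 9) = 0.
Eigenvalues: 8, 9.

8, 9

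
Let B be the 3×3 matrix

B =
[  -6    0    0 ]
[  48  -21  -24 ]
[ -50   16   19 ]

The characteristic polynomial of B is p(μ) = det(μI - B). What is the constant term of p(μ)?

-90

p(μ) = μ^3 + 8μ^2 - 3μ - 90.
The constant term is -90.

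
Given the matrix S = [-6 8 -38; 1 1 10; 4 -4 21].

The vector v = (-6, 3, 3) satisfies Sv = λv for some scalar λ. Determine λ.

Compute Sv: S·(-6, 3, 3) = (-54, 27, 27).
Since Sv = λv, compare component 1: -54 = λ·-6, so λ = 9.

9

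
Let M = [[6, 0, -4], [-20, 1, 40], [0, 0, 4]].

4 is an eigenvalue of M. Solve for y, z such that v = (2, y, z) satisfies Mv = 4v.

0, 1

We need (M - 4I)v = 0.
M - 4I = [[2, 0, -4], [-20, -3, 40], [0, 0, 0]].
Row 1: (2)·2 + (0)·y + (-4)·z = 0
Row 2: (-20)·2 + (-3)·y + (40)·z = 0
Row 3: (0)·2 + (0)·y + (0)·z = 0
Solving gives y = 0, z = 1.
Check: M·(2, 0, 1) = (8, 0, 4) = 4·(2, 0, 1).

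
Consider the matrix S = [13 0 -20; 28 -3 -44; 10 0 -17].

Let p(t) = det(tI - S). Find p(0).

-63

p(0) = det(0·I − S) = det(−S) = (−1)^3·det(S).
det(S) = 63, so p(0) = -63.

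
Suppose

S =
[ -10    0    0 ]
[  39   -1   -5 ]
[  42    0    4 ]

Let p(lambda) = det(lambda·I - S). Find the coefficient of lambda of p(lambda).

-34

p(lambda) = lambda^3 + 7·lambda^2 - 34·lambda - 40.
The coefficient of lambda is -34.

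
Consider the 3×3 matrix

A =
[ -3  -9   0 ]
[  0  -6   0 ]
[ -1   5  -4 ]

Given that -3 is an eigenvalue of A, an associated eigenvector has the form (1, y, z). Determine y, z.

0, -1

We need (A + 3I)v = 0.
A + 3I = [[0, -9, 0], [0, -3, 0], [-1, 5, -1]].
Row 1: (0)·1 + (-9)·y + (0)·z = 0
Row 2: (0)·1 + (-3)·y + (0)·z = 0
Row 3: (-1)·1 + (5)·y + (-1)·z = 0
Solving gives y = 0, z = -1.
Check: A·(1, 0, -1) = (-3, 0, 3) = -3·(1, 0, -1).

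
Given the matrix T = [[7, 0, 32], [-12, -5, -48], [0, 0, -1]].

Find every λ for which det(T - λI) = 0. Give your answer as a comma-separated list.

Compute the characteristic polynomial p(r) = det(rI - T).
Expanding the 3×3 determinant: p(r) = r^3 - r^2 - 37r - 35.
Try r = -5: p(-5) = 0, so -5 is a root.
Dividing by (r + 5) leaves r^2 - 6r - 7.
The quadratic factors as (r + 1)·(r - 7).
Eigenvalues: -5, -1, 7.

-5, -1, 7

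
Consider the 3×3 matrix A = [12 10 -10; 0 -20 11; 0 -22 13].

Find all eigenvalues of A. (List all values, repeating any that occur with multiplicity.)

Set up det(tI - A) = 0.
Expanding along the first row, p(t) = t^3 - 5t^2 - 102t + 216.
Since p(2) = 0, t = 2 is a root.
Factor out (t - 2): p(t) = (t - 2)·(t^2 - 3t - 108).
The quadratic factors as (t + 9)·(t - 12).
Eigenvalues: -9, 2, 12.

-9, 2, 12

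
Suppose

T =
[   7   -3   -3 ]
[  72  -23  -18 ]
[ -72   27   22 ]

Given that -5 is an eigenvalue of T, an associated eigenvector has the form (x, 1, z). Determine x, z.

We need (T + 5I)v = 0.
T + 5I = [[12, -3, -3], [72, -18, -18], [-72, 27, 27]].
Row 1: (12)·x + (-3)·1 + (-3)·z = 0
Row 2: (72)·x + (-18)·1 + (-18)·z = 0
Row 3: (-72)·x + (27)·1 + (27)·z = 0
Solving gives x = 0, z = -1.
Check: T·(0, 1, -1) = (0, -5, 5) = -5·(0, 1, -1).

0, -1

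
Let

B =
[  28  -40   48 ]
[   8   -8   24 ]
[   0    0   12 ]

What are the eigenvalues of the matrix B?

The characteristic polynomial is p(t) = det(tI - B).
Expanding the 3×3 determinant: p(t) = t^3 - 32t^2 + 336t - 1152.
Try t = 12: p(12) = 0, so 12 is a root.
Dividing by (t - 12) leaves t^2 - 20t + 96.
The quadratic factors as (t - 8)·(t - 12).
Eigenvalues: 8, 12, 12.

8, 12, 12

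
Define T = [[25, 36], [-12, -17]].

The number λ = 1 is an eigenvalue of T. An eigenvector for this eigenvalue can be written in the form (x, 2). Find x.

We need (T - 1I)v = 0.
T - 1I = [[24, 36], [-12, -18]].
Row 1: (24)·x + (36)·2 = 0
Row 2: (-12)·x + (-18)·2 = 0
Solving gives x = -3.
Check: T·(-3, 2) = (-3, 2) = 1·(-3, 2).

-3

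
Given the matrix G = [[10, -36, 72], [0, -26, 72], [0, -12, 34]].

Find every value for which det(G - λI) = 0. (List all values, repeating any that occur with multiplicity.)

-2, 10, 10

Compute the characteristic polynomial p(s) = det(sI - G).
Expanding the 3×3 determinant: p(s) = s^3 - 18s^2 + 60s + 200.
Try s = 10: p(10) = 0, so 10 is a root.
Dividing by (s - 10) leaves s^2 - 8s - 20.
The quadratic factors as (s + 2)·(s - 10).
Eigenvalues: -2, 10, 10.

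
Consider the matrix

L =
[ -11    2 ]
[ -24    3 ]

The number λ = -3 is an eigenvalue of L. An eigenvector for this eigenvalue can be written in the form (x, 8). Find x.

2

We need (L + 3I)v = 0.
L + 3I = [[-8, 2], [-24, 6]].
Row 1: (-8)·x + (2)·8 = 0
Row 2: (-24)·x + (6)·8 = 0
Solving gives x = 2.
Check: L·(2, 8) = (-6, -24) = -3·(2, 8).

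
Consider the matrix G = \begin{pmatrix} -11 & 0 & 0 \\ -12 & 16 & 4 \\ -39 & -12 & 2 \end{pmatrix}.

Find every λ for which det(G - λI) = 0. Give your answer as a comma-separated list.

-11, 8, 10

The characteristic polynomial is p(t) = det(tI - G).
Expanding along the first row, p(t) = t^3 - 7t^2 - 118t + 880.
Since p(10) = 0, t = 10 is a root.
Dividing by (t - 10) leaves t^2 + 3t - 88.
The quadratic factors as (t + 11)·(t - 8).
Eigenvalues: -11, 8, 10.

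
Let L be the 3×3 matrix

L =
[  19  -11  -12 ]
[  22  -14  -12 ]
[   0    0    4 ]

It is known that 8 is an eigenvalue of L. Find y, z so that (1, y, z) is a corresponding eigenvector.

We need (L - 8I)v = 0.
L - 8I = [[11, -11, -12], [22, -22, -12], [0, 0, -4]].
Row 1: (11)·1 + (-11)·y + (-12)·z = 0
Row 2: (22)·1 + (-22)·y + (-12)·z = 0
Row 3: (0)·1 + (0)·y + (-4)·z = 0
Solving gives y = 1, z = 0.
Check: L·(1, 1, 0) = (8, 8, 0) = 8·(1, 1, 0).

1, 0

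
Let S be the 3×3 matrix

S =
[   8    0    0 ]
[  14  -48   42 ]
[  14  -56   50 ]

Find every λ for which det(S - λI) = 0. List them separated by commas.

Set up det(sI - S) = 0.
Cofactor expansion gives p(s) = s^3 - 10s^2 - 32s + 384.
Rational-root test: s = -6 gives p(-6) = 0.
Factor out (s + 6): p(s) = (s + 6)·(s^2 - 16s + 64).
The quadratic factor is (s - 8)^2.
Eigenvalues: -6, 8, 8.

-6, 8, 8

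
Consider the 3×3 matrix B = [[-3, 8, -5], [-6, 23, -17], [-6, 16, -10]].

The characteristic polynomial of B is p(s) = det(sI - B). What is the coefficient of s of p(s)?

p(s) = s^3 - 10s^2 + 21s.
The coefficient of s is 21.

21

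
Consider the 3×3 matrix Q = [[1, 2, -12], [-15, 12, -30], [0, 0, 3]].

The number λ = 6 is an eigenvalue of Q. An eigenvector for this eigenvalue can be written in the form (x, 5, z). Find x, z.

We need (Q - 6I)v = 0.
Q - 6I = [[-5, 2, -12], [-15, 6, -30], [0, 0, -3]].
Row 1: (-5)·x + (2)·5 + (-12)·z = 0
Row 2: (-15)·x + (6)·5 + (-30)·z = 0
Row 3: (0)·x + (0)·5 + (-3)·z = 0
Solving gives x = 2, z = 0.
Check: Q·(2, 5, 0) = (12, 30, 0) = 6·(2, 5, 0).

2, 0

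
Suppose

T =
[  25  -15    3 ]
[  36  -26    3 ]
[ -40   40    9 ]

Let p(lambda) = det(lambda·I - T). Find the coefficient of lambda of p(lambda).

p(lambda) = lambda^3 - 8·lambda^2 - 119·lambda + 990.
The coefficient of lambda is -119.

-119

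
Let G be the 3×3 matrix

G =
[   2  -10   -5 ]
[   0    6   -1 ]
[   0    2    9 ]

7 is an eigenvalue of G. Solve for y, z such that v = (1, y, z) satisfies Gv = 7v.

-1, 1

We need (G - 7I)v = 0.
G - 7I = [[-5, -10, -5], [0, -1, -1], [0, 2, 2]].
Row 1: (-5)·1 + (-10)·y + (-5)·z = 0
Row 2: (0)·1 + (-1)·y + (-1)·z = 0
Row 3: (0)·1 + (2)·y + (2)·z = 0
Solving gives y = -1, z = 1.
Check: G·(1, -1, 1) = (7, -7, 7) = 7·(1, -1, 1).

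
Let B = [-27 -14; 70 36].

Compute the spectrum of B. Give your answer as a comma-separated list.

1, 8

det(B - μI) = (-27 - μ)(36 - μ) - (-14)·(70) = μ^2 - 9μ + 8.
This factors as (μ - 1)·(μ - 8) = 0.
Eigenvalues: 1, 8.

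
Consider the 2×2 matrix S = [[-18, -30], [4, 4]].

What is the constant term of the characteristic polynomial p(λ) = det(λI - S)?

48

p(0) = det(0·I − S) = det(−S) = (−1)^2·det(S).
det(S) = 48, so p(0) = 48.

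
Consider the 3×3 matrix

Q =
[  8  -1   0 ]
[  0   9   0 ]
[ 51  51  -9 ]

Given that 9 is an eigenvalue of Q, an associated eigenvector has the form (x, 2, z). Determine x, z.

-2, 0

We need (Q - 9I)v = 0.
Q - 9I = [[-1, -1, 0], [0, 0, 0], [51, 51, -18]].
Row 1: (-1)·x + (-1)·2 + (0)·z = 0
Row 2: (0)·x + (0)·2 + (0)·z = 0
Row 3: (51)·x + (51)·2 + (-18)·z = 0
Solving gives x = -2, z = 0.
Check: Q·(-2, 2, 0) = (-18, 18, 0) = 9·(-2, 2, 0).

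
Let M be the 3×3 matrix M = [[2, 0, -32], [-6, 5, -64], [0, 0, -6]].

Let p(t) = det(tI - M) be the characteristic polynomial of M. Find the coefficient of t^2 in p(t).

The coefficient of t^2 of det(tI - M) is −trace(M).
trace(M) = (2) + (5) + (-6) = 1, so the coefficient is -1.

-1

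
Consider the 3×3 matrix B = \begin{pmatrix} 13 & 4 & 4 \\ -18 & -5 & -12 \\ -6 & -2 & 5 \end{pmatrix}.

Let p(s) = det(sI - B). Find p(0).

p(0) = det(0·I − B) = det(−B) = (−1)^3·det(B).
det(B) = 35, so p(0) = -35.

-35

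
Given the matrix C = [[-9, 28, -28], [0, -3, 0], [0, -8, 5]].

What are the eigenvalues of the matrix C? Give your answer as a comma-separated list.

-9, -3, 5

Set up det(λI - C) = 0.
Expanding along the first row, p(λ) = λ^3 + 7λ^2 - 33λ - 135.
Try λ = -3: p(-3) = 0, so -3 is a root.
Dividing by (λ + 3) leaves λ^2 + 4λ - 45.
The quadratic factors as (λ + 9)·(λ - 5).
Eigenvalues: -9, -3, 5.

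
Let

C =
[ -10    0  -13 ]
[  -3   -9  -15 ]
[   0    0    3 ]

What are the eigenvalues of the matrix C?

-10, -9, 3

Compute the characteristic polynomial p(r) = det(rI - C).
Expanding the 3×3 determinant: p(r) = r^3 + 16r^2 + 33r - 270.
Rational-root test: r = 3 gives p(3) = 0.
Dividing by (r - 3) leaves r^2 + 19r + 90.
The quadratic factors as (r + 10)·(r + 9).
Eigenvalues: -10, -9, 3.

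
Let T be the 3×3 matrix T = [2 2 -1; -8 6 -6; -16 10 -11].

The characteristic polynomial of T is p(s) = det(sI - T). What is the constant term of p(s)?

p(s) = s^3 + 3s^2 - 16s + 12.
The constant term is 12.

12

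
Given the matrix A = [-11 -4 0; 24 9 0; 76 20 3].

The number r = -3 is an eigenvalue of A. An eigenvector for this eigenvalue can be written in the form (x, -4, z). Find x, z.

2, -12

We need (A + 3I)v = 0.
A + 3I = [[-8, -4, 0], [24, 12, 0], [76, 20, 6]].
Row 1: (-8)·x + (-4)·-4 + (0)·z = 0
Row 2: (24)·x + (12)·-4 + (0)·z = 0
Row 3: (76)·x + (20)·-4 + (6)·z = 0
Solving gives x = 2, z = -12.
Check: A·(2, -4, -12) = (-6, 12, 36) = -3·(2, -4, -12).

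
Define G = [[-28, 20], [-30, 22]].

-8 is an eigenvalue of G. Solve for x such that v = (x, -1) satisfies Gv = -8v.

We need (G + 8I)v = 0.
G + 8I = [[-20, 20], [-30, 30]].
Row 1: (-20)·x + (20)·-1 = 0
Row 2: (-30)·x + (30)·-1 = 0
Solving gives x = -1.
Check: G·(-1, -1) = (8, 8) = -8·(-1, -1).

-1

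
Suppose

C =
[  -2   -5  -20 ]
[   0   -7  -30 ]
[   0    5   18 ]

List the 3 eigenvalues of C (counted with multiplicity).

The characteristic polynomial is p(μ) = det(μI - C).
Cofactor expansion gives p(μ) = μ^3 - 9μ^2 + 2μ + 48.
Since p(3) = 0, μ = 3 is a root.
Factor out (μ - 3): p(μ) = (μ - 3)·(μ^2 - 6μ - 16).
The quadratic factors as (μ + 2)·(μ - 8).
Eigenvalues: -2, 3, 8.

-2, 3, 8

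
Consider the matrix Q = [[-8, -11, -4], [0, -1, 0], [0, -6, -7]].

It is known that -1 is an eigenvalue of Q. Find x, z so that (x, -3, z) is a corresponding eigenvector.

We need (Q + 1I)v = 0.
Q + 1I = [[-7, -11, -4], [0, 0, 0], [0, -6, -6]].
Row 1: (-7)·x + (-11)·-3 + (-4)·z = 0
Row 2: (0)·x + (0)·-3 + (0)·z = 0
Row 3: (0)·x + (-6)·-3 + (-6)·z = 0
Solving gives x = 3, z = 3.
Check: Q·(3, -3, 3) = (-3, 3, -3) = -1·(3, -3, 3).

3, 3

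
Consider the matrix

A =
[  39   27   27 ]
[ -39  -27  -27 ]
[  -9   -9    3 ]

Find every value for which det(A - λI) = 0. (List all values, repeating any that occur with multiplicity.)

The characteristic polynomial is p(lambda) = det(lambda·I - A).
Expanding along the first row, p(lambda) = lambda^3 - 15·lambda^2 + 36·lambda.
Try lambda = 3: p(3) = 0, so 3 is a root.
Factor out (lambda - 3): p(lambda) = (lambda - 3)·(lambda^2 - 12·lambda).
The quadratic factors as lambda·(lambda - 12).
Eigenvalues: 0, 3, 12.

0, 3, 12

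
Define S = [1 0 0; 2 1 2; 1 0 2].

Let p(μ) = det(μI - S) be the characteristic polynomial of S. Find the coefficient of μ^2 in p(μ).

-4

The coefficient of μ^2 of det(μI - S) is −trace(S).
trace(S) = (1) + (1) + (2) = 4, so the coefficient is -4.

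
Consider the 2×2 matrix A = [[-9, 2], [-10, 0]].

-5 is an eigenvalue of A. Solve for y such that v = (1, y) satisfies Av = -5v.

We need (A + 5I)v = 0.
A + 5I = [[-4, 2], [-10, 5]].
Row 1: (-4)·1 + (2)·y = 0
Row 2: (-10)·1 + (5)·y = 0
Solving gives y = 2.
Check: A·(1, 2) = (-5, -10) = -5·(1, 2).

2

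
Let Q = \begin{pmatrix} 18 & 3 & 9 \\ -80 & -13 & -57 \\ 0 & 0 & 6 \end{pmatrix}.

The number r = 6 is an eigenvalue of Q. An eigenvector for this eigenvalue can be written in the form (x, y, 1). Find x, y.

We need (Q - 6I)v = 0.
Q - 6I = [[12, 3, 9], [-80, -19, -57], [0, 0, 0]].
Row 1: (12)·x + (3)·y + (9)·1 = 0
Row 2: (-80)·x + (-19)·y + (-57)·1 = 0
Row 3: (0)·x + (0)·y + (0)·1 = 0
Solving gives x = 0, y = -3.
Check: Q·(0, -3, 1) = (0, -18, 6) = 6·(0, -3, 1).

0, -3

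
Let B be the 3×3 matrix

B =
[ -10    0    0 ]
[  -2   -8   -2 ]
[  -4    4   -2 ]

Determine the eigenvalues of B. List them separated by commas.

Compute the characteristic polynomial p(t) = det(tI - B).
Expanding along the first row, p(t) = t^3 + 20t^2 + 124t + 240.
Since p(-4) = 0, t = -4 is a root.
Dividing by (t + 4) leaves t^2 + 16t + 60.
The quadratic factors as (t + 10)·(t + 6).
Eigenvalues: -10, -6, -4.

-10, -6, -4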